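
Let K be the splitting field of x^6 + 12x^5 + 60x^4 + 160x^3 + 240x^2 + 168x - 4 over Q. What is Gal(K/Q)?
The polynomial f is an irreducible sextic over Q, so G = Gal(f/Q) is one of the 16 transitive subgroups 6T1, ..., 6T16 of S_6. The discriminant of f is 746496000000 = 864000^2, a perfect square, so G is contained in A_6. The transitive groups of degree 6 contained in A_6 are: A_4 (6T4, order 12), S_4 (6T7, order 24), (C_3 x C_3) : C_4 (6T10, order 36), PSL(2,5) (6T12, order 60), A_6 (6T15, order 360). By Dedekind's theorem, for a prime p not dividing disc(f) the degrees of the irreducible factors of f mod p form the cycle type of an element of G. Factoring f modulo the 6 such primes p <= 23 (skipping 2, 3, 5, which divide the discriminant), each new pattern first appears at: mod 7: f = (x + 6)(x^5 + 6x^4 + 3x^3 + 2x^2 + 4x + 4), pattern 5+1; mod 23: f = (x + 4)(x + 13)(x + 18)(x^3 + x + 17), pattern 3+1+1+1. No other pattern occurs in this range, so the set of observed cycle types is {5+1, 3+1+1+1}. Among the candidates above, the only group containing elements of all these cycle types is A_6 (6T15) — each of A_4 (6T4), S_4 (6T7), (C_3 x C_3) : C_4 (6T10), PSL(2,5) (6T12) lacks at least one of them. Hence G = A_6 (6T15), of order 360.

A_6, the alternating group on 6 letters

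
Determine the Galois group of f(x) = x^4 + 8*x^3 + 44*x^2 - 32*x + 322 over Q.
The polynomial is an irreducible quartic over Q and its discriminant is 40975828992, which is not a perfect square, so the Galois group is not contained in A_4. The resolvent cubic y^3 - 44*y^2 - 1544*y + 35040 has exactly one rational root, so the Galois group is C_4 or D_4. The quartic becomes reducible over Q(sqrt(disc)), so the group is C_4.

C_4 (order 4)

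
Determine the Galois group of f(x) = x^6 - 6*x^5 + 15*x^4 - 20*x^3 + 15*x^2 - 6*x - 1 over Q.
The polynomial f is an irreducible sextic over Q, so G = Gal(f/Q) is one of the 16 transitive subgroups 6T1, ..., 6T16 of S_6. The discriminant of f is 1492992, which is not a perfect square, so G is not contained in A_6. The transitive groups of degree 6 not contained in A_6 are: C_6 (6T1, order 6), S_3 (6T2, order 6), D_6 (6T3, order 12), C_3 x S_3 (6T5, order 18), A_4 x C_2 (6T6, order 24), S_4 (6T8, order 24), S_3 x S_3 (6T9, order 36), S_4 x C_2 (6T11, order 48), (S_3 x S_3) : C_2 (6T13, order 72), PGL(2,5) (6T14, order 120), S_6 (6T16, order 720). By Dedekind's theorem, for a prime p not dividing disc(f) the degrees of the irreducible factors of f mod p form the cycle type of an element of G. Factoring f modulo the 79 such primes p <= 419 (skipping 2, 3, which divide the discriminant), each new pattern first appears at: mod 5: f = (x^2 + 2x + 4)(x^2 + 3x + 3)(x^2 + 4x + 2), pattern 2+2+2; mod 7: f = (x^3 + 4x^2 + 3x + 2)(x^3 + 4x^2 + 3x + 3), pattern 3+3; mod 13: f = (x^6 + 7x^5 + 2x^4 + 6x^3 + 2x^2 + 7x + 12), pattern 6; mod 17: f = (x + 4)(x + 11)(x^2 + 3x + 4)(x^2 + 10x + 14), pattern 2+2+1+1; mod 31: f = (x + 1)(x + 9)(x + 11)(x + 18)(x + 20)(x + 28), pattern 1+1+1+1+1+1. No other pattern occurs in this range, so the set of observed cycle types is {2+2+2, 3+3, 6, 2+2+1+1, 1+1+1+1+1+1}. The candidates containing elements of all these cycle types are D_6 (6T3) of order 12, A_4 x C_2 (6T6) of order 24, S_3 x S_3 (6T9) of order 36, S_4 x C_2 (6T11) of order 48, (S_3 x S_3) : C_2 (6T13) of order 72, PGL(2,5) (6T14) of order 120, S_6 (6T16) of order 720; the others are excluded. The observed types are precisely the cycle types that occur in D_6 (6T3). Each of the other remaining candidates has further cycle types, and by the Chebotarev density theorem the matching factorization patterns would occur for a proportion of primes equal to their share of the group: A_4 x C_2 (6T6) additionally contains elements of type 2+1+1+1+1 (3 of its 24 elements, about 12% of primes); S_3 x S_3 (6T9) additionally contains elements of type 3+1+1+1 (4 of its 36 elements, about 11% of primes); S_4 x C_2 (6T11) additionally contains elements of type 4+2, 4+1+1, 2+1+1+1+1 (15 of its 48 elements, about 31% of primes); (S_3 x S_3) : C_2 (6T13) additionally contains elements of type 4+2, 3+2+1, 3+1+1+1, 2+1+1+1+1 (40 of its 72 elements, about 56% of primes); PGL(2,5) (6T14) additionally contains elements of type 5+1, 4+1+1 (54 of its 120 elements, about 45% of primes); S_6 (6T16) additionally contains elements of type 5+1, 4+2, 4+1+1, 3+2+1, 3+1+1+1, 2+1+1+1+1 (499 of its 720 elements, about 69% of primes). None of the 79 primes tested shows any such pattern (for each of these groups the chance of that is below 10^-4), which rules them out. Hence G = D_6 (6T3), of order 12.

D_6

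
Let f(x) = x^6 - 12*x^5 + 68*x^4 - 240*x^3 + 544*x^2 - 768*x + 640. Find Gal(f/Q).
The polynomial f is an irreducible sextic over Q, so G = Gal(f/Q) is one of the 16 transitive subgroups 6T1, ..., 6T16 of S_6. The discriminant of f is -201485505789952, which is not a perfect square, so G is not contained in A_6. The transitive groups of degree 6 not contained in A_6 are: C_6 (6T1, order 6), S_3 (6T2, order 6), D_6 (6T3, order 12), C_3 x S_3 (6T5, order 18), A_4 x C_2 (6T6, order 24), S_4 (6T8, order 24), S_3 x S_3 (6T9, order 36), S_4 x C_2 (6T11, order 48), (S_3 x S_3) : C_2 (6T13, order 72), PGL(2,5) (6T14, order 120), S_6 (6T16, order 720). By Dedekind's theorem, for a prime p not dividing disc(f) the degrees of the irreducible factors of f mod p form the cycle type of an element of G. Factoring f modulo the 29 such primes p <= 113 (skipping 2, which divides the discriminant), each new pattern first appears at: mod 3: f = (x^6 + 2x^4 + x^2 + 1), pattern 6; mod 5: f = (x)(x^2 + 4x + 1)(x^3 + 4x^2 + x + 2), pattern 3+2+1; mod 7: f = (x^2 + 5x + 3)(x^4 + 4x^3 + 3x^2 + 6x + 1), pattern 4+2; mod 17: f = (x^3 + 11x^2 + 16x + 8)(x^3 + 11x^2 + 16x + 12), pattern 3+3; mod 19: f = (x^2 + 2x + 2)(x^2 + 10x + 15)(x^2 + 14x + 15), pattern 2+2+2; mod 37: f = (x + 4)(x + 30)(x^2 + x + 23)(x^2 + 27x + 19), pattern 2+2+1+1; mod 41: f = (x + 5)(x + 35)(x + 36)(x^3 + 35x^2 + 16x + 7), pattern 3+1+1+1; mod 113: f = (x + 65)(x + 66)(x + 69)(x + 89)(x^2 + 38x + 106), pattern 2+1+1+1+1. No other pattern occurs in this range, so the set of observed cycle types is {6, 3+2+1, 4+2, 3+3, 2+2+2, 2+2+1+1, 3+1+1+1, 2+1+1+1+1}. The candidates containing elements of all these cycle types are (S_3 x S_3) : C_2 (6T13) of order 72, S_6 (6T16) of order 720; the others are excluded. The observed types are precisely the cycle types that occur in (S_3 x S_3) : C_2 (6T13) (apart from the identity). Each of the other remaining candidates has further cycle types, and by the Chebotarev density theorem the matching factorization patterns would occur for a proportion of primes equal to their share of the group: S_6 (6T16) additionally contains elements of type 5+1, 4+1+1 (234 of its 720 elements, about 32% of primes). None of the 29 primes tested shows any such pattern (for each of these groups the chance of that is below 10^-4), which rules them out. Hence G = (S_3 x S_3) : C_2 (6T13), of order 72.

(S_3 x S_3) : C_2, the group 6T13 of order 72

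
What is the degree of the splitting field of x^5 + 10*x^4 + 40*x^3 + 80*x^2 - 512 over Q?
10

The degree of the splitting field over Q equals the order of the Galois group, so first determine the group. The polynomial f is an irreducible quintic over Q, so G = Gal(f/Q) is a transitive subgroup of S_5: one of C_5 (5T1, order 5), D_5 (5T2, order 10), F_20 (5T3, order 20), A_5 (5T4, order 60) or S_5 (5T5, order 120). The discriminant of f is 67108864000000 = 8192000^2, a perfect square, so G is contained in A_5. The transitive groups of degree 5 contained in A_5 are: C_5 (5T1, order 5), D_5 (5T2, order 10), A_5 (5T4, order 60). By Dedekind's theorem, for a prime p not dividing disc(f) the degrees of the irreducible factors of f mod p form the cycle type of an element of G. Factoring f modulo the 23 such primes p <= 97 (skipping 2, 5, which divide the discriminant), each new pattern first appears at: mod 3: f = (x + 2)(x^2 + 1)(x^2 + 2x + 2), pattern 2+2+1; mod 7: f = (x^5 + 3x^4 + 5x^3 + 3x^2 + 6), pattern 5. No other pattern occurs in this range, so the set of observed cycle types is {2+2+1, 5}. The candidates containing elements of all these cycle types are D_5 (5T2) of order 10, A_5 (5T4) of order 60; the others are excluded. The observed types are precisely the cycle types that occur in D_5 (5T2) (apart from the identity). Each of the other remaining candidates has further cycle types, and by the Chebotarev density theorem the matching factorization patterns would occur for a proportion of primes equal to their share of the group: A_5 (5T4) additionally contains elements of type 3+1+1 (20 of its 60 elements, about 33% of primes). None of the 23 primes tested shows any such pattern (for each of these groups the chance of that is below 10^-4), which rules them out. Hence G = D_5 (5T2), of order 10. The Galois group D_5 (5T2) has order 10, so the splitting field has degree 10 over Q.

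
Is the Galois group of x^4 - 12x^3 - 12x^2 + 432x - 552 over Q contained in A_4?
The polynomial is irreducible of degree 4 over Q. Its discriminant is -16477765632, which is not a perfect square. A Galois group lies in the alternating group exactly when the discriminant is a square in Q, so the Galois group (D_4) is not contained in A_4.

No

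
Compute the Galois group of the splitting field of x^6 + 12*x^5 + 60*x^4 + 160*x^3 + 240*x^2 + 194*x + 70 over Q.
S_6 (also written S6)

The polynomial f is an irreducible sextic over Q, so G = Gal(f/Q) is one of the 16 transitive subgroups 6T1, ..., 6T16 of S_6. The discriminant of f is -1292992, which is not a perfect square, so G is not contained in A_6. The transitive groups of degree 6 not contained in A_6 are: C_6 (6T1, order 6), S_3 (6T2, order 6), D_6 (6T3, order 12), C_3 x S_3 (6T5, order 18), A_4 x C_2 (6T6, order 24), S_4 (6T8, order 24), S_3 x S_3 (6T9, order 36), S_4 x C_2 (6T11, order 48), (S_3 x S_3) : C_2 (6T13, order 72), PGL(2,5) (6T14, order 120), S_6 (6T16, order 720). By Dedekind's theorem, for a prime p not dividing disc(f) the degrees of the irreducible factors of f mod p form the cycle type of an element of G. Factoring f modulo the 3 such primes p <= 7 (skipping 2, which divides the discriminant), each new pattern first appears at: mod 3: f = (x^6 + x^3 + 2x + 1), pattern 6; mod 5: f = (x)(x + 1)(x^4 + x^3 + 4x^2 + x + 4), pattern 4+1+1; mod 7: f = (x)(x^2 + x + 3)(x^3 + 4x^2 + 4x + 4), pattern 3+2+1. No other pattern occurs in this range, so the set of observed cycle types is {6, 4+1+1, 3+2+1}. Among the candidates above, the only group containing elements of all these cycle types is S_6 (6T16); every other candidate lacks at least one of them. Hence G = S_6 (6T16), of order 720.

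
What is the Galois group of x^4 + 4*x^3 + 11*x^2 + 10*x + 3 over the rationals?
The polynomial is an irreducible quartic over Q and its discriminant is 3664, which is not a perfect square, so the Galois group is not contained in A_4. The resolvent cubic y^3 - 11*y^2 + 28*y - 16 is irreducible over Q. An irreducible resolvent with non-square discriminant gives S_4.

S_4 (also written S4)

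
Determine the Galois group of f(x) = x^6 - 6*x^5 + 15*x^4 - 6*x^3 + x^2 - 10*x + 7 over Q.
S_6, the symmetric group on 6 letters

The polynomial f is an irreducible sextic over Q, so G = Gal(f/Q) is one of the 16 transitive subgroups 6T1, ..., 6T16 of S_6. The discriminant of f is -81459788992, which is not a perfect square, so G is not contained in A_6. The transitive groups of degree 6 not contained in A_6 are: C_6 (6T1, order 6), S_3 (6T2, order 6), D_6 (6T3, order 12), C_3 x S_3 (6T5, order 18), A_4 x C_2 (6T6, order 24), S_4 (6T8, order 24), S_3 x S_3 (6T9, order 36), S_4 x C_2 (6T11, order 48), (S_3 x S_3) : C_2 (6T13, order 72), PGL(2,5) (6T14, order 120), S_6 (6T16, order 720). By Dedekind's theorem, for a prime p not dividing disc(f) the degrees of the irreducible factors of f mod p form the cycle type of an element of G. Factoring f modulo the 3 such primes p <= 7 (skipping 2, which divides the discriminant), each new pattern first appears at: mod 3: f = (x^6 + x^2 + 2x + 1), pattern 6; mod 5: f = (x + 2)(x + 3)(x^4 + 4x^3 + 4x^2 + 2), pattern 4+1+1; mod 7: f = (x)(x^2 + 3x + 6)(x^3 + 5x^2 + x + 3), pattern 3+2+1. No other pattern occurs in this range, so the set of observed cycle types is {6, 4+1+1, 3+2+1}. Among the candidates above, the only group containing elements of all these cycle types is S_6 (6T16); every other candidate lacks at least one of them. Hence G = S_6 (6T16), of order 720.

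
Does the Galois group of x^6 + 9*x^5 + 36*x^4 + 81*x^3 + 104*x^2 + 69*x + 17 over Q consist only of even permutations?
The polynomial is irreducible of degree 6 over Q. Its discriminant is 810448, which is not a perfect square. A Galois group lies in the alternating group exactly when the discriminant is a square in Q, so the Galois group (S_4) is not contained in A_6.

No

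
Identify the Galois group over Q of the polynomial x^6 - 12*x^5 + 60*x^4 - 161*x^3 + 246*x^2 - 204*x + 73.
The polynomial f is an irreducible sextic over Q, so G = Gal(f/Q) is one of the 16 transitive subgroups 6T1, ..., 6T16 of S_6. The discriminant of f is -19683, which is not a perfect square, so G is not contained in A_6. The transitive groups of degree 6 not contained in A_6 are: C_6 (6T1, order 6), S_3 (6T2, order 6), D_6 (6T3, order 12), C_3 x S_3 (6T5, order 18), A_4 x C_2 (6T6, order 24), S_4 (6T8, order 24), S_3 x S_3 (6T9, order 36), S_4 x C_2 (6T11, order 48), (S_3 x S_3) : C_2 (6T13, order 72), PGL(2,5) (6T14, order 120), S_6 (6T16, order 720). By Dedekind's theorem, for a prime p not dividing disc(f) the degrees of the irreducible factors of f mod p form the cycle type of an element of G. Factoring f modulo the 37 such primes p <= 163 (skipping 3, which divides the discriminant), each new pattern first appears at: mod 2: f = (x^6 + x^3 + 1), pattern 6; mod 7: f = (x^3 + x^2 + 5x + 1)(x^3 + x^2 + 5x + 3), pattern 3+3; mod 17: f = (x^2 + 3x + 8)(x^2 + 9x + 13)(x^2 + 10x + 11), pattern 2+2+2; mod 19: f = (x + 2)(x + 3)(x + 4)(x + 7)(x + 14)(x + 15), pattern 1+1+1+1+1+1. No other pattern occurs in this range, so the set of observed cycle types is {6, 3+3, 2+2+2, 1+1+1+1+1+1}. The candidates containing elements of all these cycle types are C_6 (6T1) of order 6, D_6 (6T3) of order 12, C_3 x S_3 (6T5) of order 18, A_4 x C_2 (6T6) of order 24, S_3 x S_3 (6T9) of order 36, S_4 x C_2 (6T11) of order 48, (S_3 x S_3) : C_2 (6T13) of order 72, PGL(2,5) (6T14) of order 120, S_6 (6T16) of order 720; the others are excluded. The observed types are precisely the cycle types that occur in C_6 (6T1). Each of the other remaining candidates has further cycle types, and by the Chebotarev density theorem the matching factorization patterns would occur for a proportion of primes equal to their share of the group: D_6 (6T3) additionally contains elements of type 2+2+1+1 (3 of its 12 elements, about 25% of primes); C_3 x S_3 (6T5) additionally contains elements of type 3+1+1+1 (4 of its 18 elements, about 22% of primes); A_4 x C_2 (6T6) additionally contains elements of type 2+2+1+1, 2+1+1+1+1 (6 of its 24 elements, about 25% of primes); S_3 x S_3 (6T9) additionally contains elements of type 3+1+1+1, 2+2+1+1 (13 of its 36 elements, about 36% of primes); S_4 x C_2 (6T11) additionally contains elements of type 4+2, 4+1+1, 2+2+1+1, 2+1+1+1+1 (24 of its 48 elements, about 50% of primes); (S_3 x S_3) : C_2 (6T13) additionally contains elements of type 4+2, 3+2+1, 3+1+1+1, 2+2+1+1, 2+1+1+1+1 (49 of its 72 elements, about 68% of primes); PGL(2,5) (6T14) additionally contains elements of type 5+1, 4+1+1, 2+2+1+1 (69 of its 120 elements, about 58% of primes); S_6 (6T16) additionally contains elements of type 5+1, 4+2, 4+1+1, 3+2+1, 3+1+1+1, 2+2+1+1, 2+1+1+1+1 (544 of its 720 elements, about 76% of primes). None of the 37 primes tested shows any such pattern (for each of these groups the chance of that is below 10^-4), which rules them out. Hence G = C_6 (6T1), of order 6.

6T1: C_6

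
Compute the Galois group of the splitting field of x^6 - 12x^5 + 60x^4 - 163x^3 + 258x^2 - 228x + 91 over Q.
The polynomial f is an irreducible sextic over Q, so G = Gal(f/Q) is one of the 16 transitive subgroups 6T1, ..., 6T16 of S_6. The discriminant of f is -177147, which is not a perfect square, so G is not contained in A_6. The transitive groups of degree 6 not contained in A_6 are: C_6 (6T1, order 6), S_3 (6T2, order 6), D_6 (6T3, order 12), C_3 x S_3 (6T5, order 18), A_4 x C_2 (6T6, order 24), S_4 (6T8, order 24), S_3 x S_3 (6T9, order 36), S_4 x C_2 (6T11, order 48), (S_3 x S_3) : C_2 (6T13, order 72), PGL(2,5) (6T14, order 120), S_6 (6T16, order 720). By Dedekind's theorem, for a prime p not dividing disc(f) the degrees of the irreducible factors of f mod p form the cycle type of an element of G. Factoring f modulo the 33 such primes p <= 139 (skipping 3, which divides the discriminant), each new pattern first appears at: mod 2: f = (x^6 + x^3 + 1), pattern 6; mod 7: f = (x)(x + 2)(x + 6)(x^3 + x^2 + 5x + 2), pattern 3+1+1+1; mod 17: f = (x^2 + 3)(x^2 + 8x + 4)(x^2 + 14x + 9), pattern 2+2+2; mod 19: f = (x^3 + 13x^2 + 12x + 2)(x^3 + 13x^2 + 12x + 17), pattern 3+3; mod 73: f = (x + 11)(x + 19)(x + 20)(x + 27)(x + 28)(x + 29), pattern 1+1+1+1+1+1. No other pattern occurs in this range, so the set of observed cycle types is {6, 3+1+1+1, 2+2+2, 3+3, 1+1+1+1+1+1}. The candidates containing elements of all these cycle types are C_3 x S_3 (6T5) of order 18, S_3 x S_3 (6T9) of order 36, (S_3 x S_3) : C_2 (6T13) of order 72, S_6 (6T16) of order 720; the others are excluded. The observed types are precisely the cycle types that occur in C_3 x S_3 (6T5). Each of the other remaining candidates has further cycle types, and by the Chebotarev density theorem the matching factorization patterns would occur for a proportion of primes equal to their share of the group: S_3 x S_3 (6T9) additionally contains elements of type 2+2+1+1 (9 of its 36 elements, about 25% of primes); (S_3 x S_3) : C_2 (6T13) additionally contains elements of type 4+2, 3+2+1, 2+2+1+1, 2+1+1+1+1 (45 of its 72 elements, about 62% of primes); S_6 (6T16) additionally contains elements of type 5+1, 4+2, 4+1+1, 3+2+1, 2+2+1+1, 2+1+1+1+1 (504 of its 720 elements, about 70% of primes). None of the 33 primes tested shows any such pattern (for each of these groups the chance of that is below 10^-4), which rules them out. Hence G = C_3 x S_3 (6T5), of order 18.

6T5: C_3 x S_3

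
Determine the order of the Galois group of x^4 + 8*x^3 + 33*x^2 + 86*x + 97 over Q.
4

The degree of the splitting field over Q equals the order of the Galois group, so first determine the group. The polynomial is an irreducible quartic over Q and its discriminant is 291600 = 540^2, a perfect square, so the Galois group is contained in A_4. The resolvent cubic y^3 - 33*y^2 + 300*y - 800 splits completely over Q, which gives the Klein four-group V_4. The Galois group V_4 (4T2) has order 4, so the splitting field has degree 4 over Q.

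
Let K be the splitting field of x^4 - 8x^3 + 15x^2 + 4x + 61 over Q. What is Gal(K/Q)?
The polynomial is an irreducible quartic over Q and its discriminant is 76527504 = 8748^2, a perfect square, so the Galois group is contained in A_4. The resolvent cubic y^3 - 15*y^2 - 276*y - 260 splits completely over Q, which gives the Klein four-group V_4.

V_4 (order 4)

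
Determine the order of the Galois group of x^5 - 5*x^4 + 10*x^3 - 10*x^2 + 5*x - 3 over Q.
20

The degree of the splitting field over Q equals the order of the Galois group, so first determine the group. The polynomial f is an irreducible quintic over Q, so G = Gal(f/Q) is a transitive subgroup of S_5: one of C_5 (5T1, order 5), D_5 (5T2, order 10), F_20 (5T3, order 20), A_5 (5T4, order 60) or S_5 (5T5, order 120). The discriminant of f is 50000, which is not a perfect square, so G is not contained in A_5. The transitive groups of degree 5 not contained in A_5 are: F_20 (5T3, order 20), S_5 (5T5, order 120). By Dedekind's theorem, for a prime p not dividing disc(f) the degrees of the irreducible factors of f mod p form the cycle type of an element of G. Factoring f modulo the 18 such primes p <= 71 (skipping 2, 5, which divide the discriminant), each new pattern first appears at: mod 3: f = (x)(x^4 + x^3 + x^2 + 2x + 2), pattern 4+1; mod 11: f = (x^5 + 6x^4 + 10x^3 + x^2 + 5x + 8), pattern 5; mod 19: f = (x + 3)(x^2 + 14x + 1)(x^2 + 16x + 18), pattern 2+2+1. No other pattern occurs in this range, so the set of observed cycle types is {4+1, 5, 2+2+1}. The candidates containing elements of all these cycle types are F_20 (5T3) of order 20, S_5 (5T5) of order 120; the others are excluded. The observed types are precisely the cycle types that occur in F_20 (5T3) (apart from the identity). Each of the other remaining candidates has further cycle types, and by the Chebotarev density theorem the matching factorization patterns would occur for a proportion of primes equal to their share of the group: S_5 (5T5) additionally contains elements of type 3+2, 3+1+1, 2+1+1+1 (50 of its 120 elements, about 42% of primes). None of the 18 primes tested shows any such pattern (for each of these groups the chance of that is below 10^-4), which rules them out. Hence G = F_20 (5T3), of order 20. The Galois group F_20 (5T3) has order 20, so the splitting field has degree 20 over Q.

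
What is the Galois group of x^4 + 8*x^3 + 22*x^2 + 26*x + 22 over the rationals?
S_4 (order 24)

The polynomial is an irreducible quartic over Q and its discriminant is 195536, which is not a perfect square, so the Galois group is not contained in A_4. The resolvent cubic y^3 - 22*y^2 + 120*y - 148 is irreducible over Q. An irreducible resolvent with non-square discriminant gives S_4.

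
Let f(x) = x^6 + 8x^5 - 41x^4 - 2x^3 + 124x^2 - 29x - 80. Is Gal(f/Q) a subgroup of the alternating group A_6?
The polynomial is irreducible of degree 6 over Q. Its discriminant is 1770264843169 = 1330513^2, a perfect square. A Galois group lies in the alternating group exactly when the discriminant is a square in Q, so the Galois group (PSL(2,5)) is contained in A_6.

Yes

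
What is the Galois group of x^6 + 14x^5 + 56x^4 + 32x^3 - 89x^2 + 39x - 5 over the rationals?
PSL(2,5), A_5 acting on 6 points

The polynomial f is an irreducible sextic over Q, so G = Gal(f/Q) is one of the 16 transitive subgroups 6T1, ..., 6T16 of S_6. The discriminant of f is 30991489 = 5567^2, a perfect square, so G is contained in A_6. The transitive groups of degree 6 contained in A_6 are: A_4 (6T4, order 12), S_4 (6T7, order 24), (C_3 x C_3) : C_4 (6T10, order 36), PSL(2,5) (6T12, order 60), A_6 (6T15, order 360). By Dedekind's theorem, for a prime p not dividing disc(f) the degrees of the irreducible factors of f mod p form the cycle type of an element of G. Factoring f modulo the 21 such primes p <= 79 (skipping 19, which divides the discriminant), each new pattern first appears at: mod 2: f = (x + 1)(x^5 + x^4 + x^3 + x^2 + 1), pattern 5+1; mod 7: f = (x^3 + 2x^2 + 1)(x^3 + 5x^2 + 4x + 2), pattern 3+3; mod 61: f = (x + 1)(x + 2)(x^2 + 34x + 39)(x^2 + 38x + 32), pattern 2+2+1+1. No other pattern occurs in this range, so the set of observed cycle types is {5+1, 3+3, 2+2+1+1}. The candidates containing elements of all these cycle types are PSL(2,5) (6T12) of order 60, A_6 (6T15) of order 360; the others are excluded. The observed types are precisely the cycle types that occur in PSL(2,5) (6T12) (apart from the identity). Each of the other remaining candidates has further cycle types, and by the Chebotarev density theorem the matching factorization patterns would occur for a proportion of primes equal to their share of the group: A_6 (6T15) additionally contains elements of type 4+2, 3+1+1+1 (130 of its 360 elements, about 36% of primes). None of the 21 primes tested shows any such pattern (for each of these groups the chance of that is below 10^-4), which rules them out. Hence G = PSL(2,5) (6T12), of order 60.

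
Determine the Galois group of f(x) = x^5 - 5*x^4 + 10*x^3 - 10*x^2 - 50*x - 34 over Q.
A_5

The polynomial f is an irreducible quintic over Q, so G = Gal(f/Q) is a transitive subgroup of S_5: one of C_5 (5T1, order 5), D_5 (5T2, order 10), F_20 (5T3, order 20), A_5 (5T4, order 60) or S_5 (5T5, order 120). The discriminant of f is 58564000000 = 242000^2, a perfect square, so G is contained in A_5. The transitive groups of degree 5 contained in A_5 are: C_5 (5T1, order 5), D_5 (5T2, order 10), A_5 (5T4, order 60). By Dedekind's theorem, for a prime p not dividing disc(f) the degrees of the irreducible factors of f mod p form the cycle type of an element of G. Factoring f modulo the 3 such primes p <= 13 (skipping 2, 5, 11, which divide the discriminant), each new pattern first appears at: mod 3: f = (x^5 + x^4 + x^3 + 2x^2 + x + 2), pattern 5; mod 13: f = (x + 4)(x + 6)(x^3 + 11x^2 + 6x + 4), pattern 3+1+1. No other pattern occurs in this range, so the set of observed cycle types is {5, 3+1+1}. Among the candidates above, the only group containing elements of all these cycle types is A_5 (5T4) — each of C_5 (5T1), D_5 (5T2) lacks at least one of them. Hence G = A_5 (5T4), of order 60.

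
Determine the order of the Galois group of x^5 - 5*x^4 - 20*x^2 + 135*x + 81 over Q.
The degree of the splitting field over Q equals the order of the Galois group, so first determine the group. The polynomial f is an irreducible quintic over Q, so G = Gal(f/Q) is a transitive subgroup of S_5: one of C_5 (5T1, order 5), D_5 (5T2, order 10), F_20 (5T3, order 20), A_5 (5T4, order 60) or S_5 (5T5, order 120). The discriminant of f is 1327104000000 = 1152000^2, a perfect square, so G is contained in A_5. The transitive groups of degree 5 contained in A_5 are: C_5 (5T1, order 5), D_5 (5T2, order 10), A_5 (5T4, order 60). By Dedekind's theorem, for a prime p not dividing disc(f) the degrees of the irreducible factors of f mod p form the cycle type of an element of G. Factoring f modulo the 23 such primes p <= 101 (skipping 2, 3, 5, which divide the discriminant), each new pattern first appears at: mod 7: f = (x^5 + 2x^4 + x^2 + 2x + 4), pattern 5; mod 17: f = (x + 5)(x^2 + 8x + 6)(x^2 + 16x + 1), pattern 2+2+1. No other pattern occurs in this range, so the set of observed cycle types is {5, 2+2+1}. The candidates containing elements of all these cycle types are D_5 (5T2) of order 10, A_5 (5T4) of order 60; the others are excluded. The observed types are precisely the cycle types that occur in D_5 (5T2) (apart from the identity). Each of the other remaining candidates has further cycle types, and by the Chebotarev density theorem the matching factorization patterns would occur for a proportion of primes equal to their share of the group: A_5 (5T4) additionally contains elements of type 3+1+1 (20 of its 60 elements, about 33% of primes). None of the 23 primes tested shows any such pattern (for each of these groups the chance of that is below 10^-4), which rules them out. Hence G = D_5 (5T2), of order 10. The Galois group D_5 (5T2) has order 10, so the splitting field has degree 10 over Q.

10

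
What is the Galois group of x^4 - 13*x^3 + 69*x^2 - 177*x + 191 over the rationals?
C_4 (order 4)

The polynomial is an irreducible quartic over Q and its discriminant is 78125, which is not a perfect square, so the Galois group is not contained in A_4. The resolvent cubic y^3 - 69*y^2 + 1537*y - 10892 has exactly one rational root, so the Galois group is C_4 or D_4. The quartic becomes reducible over Q(sqrt(disc)), so the group is C_4.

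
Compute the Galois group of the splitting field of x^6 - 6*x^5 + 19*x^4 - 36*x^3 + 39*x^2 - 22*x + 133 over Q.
The polynomial f is an irreducible sextic over Q, so G = Gal(f/Q) is one of the 16 transitive subgroups 6T1, ..., 6T16 of S_6. The discriminant of f is -1849378557919232, which is not a perfect square, so G is not contained in A_6. The transitive groups of degree 6 not contained in A_6 are: C_6 (6T1, order 6), S_3 (6T2, order 6), D_6 (6T3, order 12), C_3 x S_3 (6T5, order 18), A_4 x C_2 (6T6, order 24), S_4 (6T8, order 24), S_3 x S_3 (6T9, order 36), S_4 x C_2 (6T11, order 48), (S_3 x S_3) : C_2 (6T13, order 72), PGL(2,5) (6T14, order 120), S_6 (6T16, order 720). By Dedekind's theorem, for a prime p not dividing disc(f) the degrees of the irreducible factors of f mod p form the cycle type of an element of G. Factoring f modulo the 29 such primes p <= 127 (skipping 2, 29, which divide the discriminant), each new pattern first appears at: mod 3: f = (x^3 + x^2 + 2x + 1)(x^3 + 2x^2 + 1), pattern 3+3; mod 5: f = (x^6 + 4x^5 + 4x^4 + 4x^3 + 4x^2 + 3x + 3), pattern 6; mod 7: f = (x)(x + 5)(x^4 + 3x^3 + 4x^2 + 4), pattern 4+1+1; mod 17: f = (x + 6)(x + 9)(x^2 + 2x + 6)(x^2 + 11x + 14), pattern 2+2+1+1; mod 23: f = (x^2 + x + 8)(x^2 + 18x + 14)(x^2 + 21x + 17), pattern 2+2+2; mod 67: f = (x^2 + 65x + 57)(x^4 + 63x^3 + 21x^2 + 33x + 47), pattern 4+2; mod 127: f = (x + 6)(x + 46)(x + 79)(x + 119)(x^2 + 125x + 104), pattern 2+1+1+1+1. No other pattern occurs in this range, so the set of observed cycle types is {3+3, 6, 4+1+1, 2+2+1+1, 2+2+2, 4+2, 2+1+1+1+1}. The candidates containing elements of all these cycle types are S_4 x C_2 (6T11) of order 48, S_6 (6T16) of order 720; the others are excluded. The observed types are precisely the cycle types that occur in S_4 x C_2 (6T11) (apart from the identity). Each of the other remaining candidates has further cycle types, and by the Chebotarev density theorem the matching factorization patterns would occur for a proportion of primes equal to their share of the group: S_6 (6T16) additionally contains elements of type 5+1, 3+2+1, 3+1+1+1 (304 of its 720 elements, about 42% of primes). None of the 29 primes tested shows any such pattern (for each of these groups the chance of that is below 10^-4), which rules them out. Hence G = S_4 x C_2 (6T11), of order 48.

S_4 x C_2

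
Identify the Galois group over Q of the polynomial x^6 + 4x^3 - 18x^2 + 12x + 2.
The polynomial f is an irreducible sextic over Q, so G = Gal(f/Q) is one of the 16 transitive subgroups 6T1, ..., 6T16 of S_6. The discriminant of f is 4516300800, which is not a perfect square, so G is not contained in A_6. The transitive groups of degree 6 not contained in A_6 are: C_6 (6T1, order 6), S_3 (6T2, order 6), D_6 (6T3, order 12), C_3 x S_3 (6T5, order 18), A_4 x C_2 (6T6, order 24), S_4 (6T8, order 24), S_3 x S_3 (6T9, order 36), S_4 x C_2 (6T11, order 48), (S_3 x S_3) : C_2 (6T13, order 72), PGL(2,5) (6T14, order 120), S_6 (6T16, order 720). By Dedekind's theorem, for a prime p not dividing disc(f) the degrees of the irreducible factors of f mod p form the cycle type of an element of G. Factoring f modulo the 79 such primes p <= 431 (skipping 2, 3, 5, 11, which divide the discriminant), each new pattern first appears at: mod 7: f = (x^3 + 2x + 6)(x^3 + 5x + 5), pattern 3+3; mod 13: f = (x^6 + 4x^3 + 8x^2 + 12x + 2), pattern 6; mod 17: f = (x + 3)(x + 13)(x^2 + 4x + 15)(x^2 + 14x + 10), pattern 2+2+1+1; mod 29: f = (x^2 + 3)(x^2 + 6x + 21)(x^2 + 23x + 12), pattern 2+2+2; mod 31: f = (x + 1)(x + 2)(x + 6)(x + 8)(x + 17)(x + 28), pattern 1+1+1+1+1+1. No other pattern occurs in this range, so the set of observed cycle types is {3+3, 6, 2+2+1+1, 2+2+2, 1+1+1+1+1+1}. The candidates containing elements of all these cycle types are D_6 (6T3) of order 12, A_4 x C_2 (6T6) of order 24, S_3 x S_3 (6T9) of order 36, S_4 x C_2 (6T11) of order 48, (S_3 x S_3) : C_2 (6T13) of order 72, PGL(2,5) (6T14) of order 120, S_6 (6T16) of order 720; the others are excluded. The observed types are precisely the cycle types that occur in D_6 (6T3). Each of the other remaining candidates has further cycle types, and by the Chebotarev density theorem the matching factorization patterns would occur for a proportion of primes equal to their share of the group: A_4 x C_2 (6T6) additionally contains elements of type 2+1+1+1+1 (3 of its 24 elements, about 12% of primes); S_3 x S_3 (6T9) additionally contains elements of type 3+1+1+1 (4 of its 36 elements, about 11% of primes); S_4 x C_2 (6T11) additionally contains elements of type 4+2, 4+1+1, 2+1+1+1+1 (15 of its 48 elements, about 31% of primes); (S_3 x S_3) : C_2 (6T13) additionally contains elements of type 4+2, 3+2+1, 3+1+1+1, 2+1+1+1+1 (40 of its 72 elements, about 56% of primes); PGL(2,5) (6T14) additionally contains elements of type 5+1, 4+1+1 (54 of its 120 elements, about 45% of primes); S_6 (6T16) additionally contains elements of type 5+1, 4+2, 4+1+1, 3+2+1, 3+1+1+1, 2+1+1+1+1 (499 of its 720 elements, about 69% of primes). None of the 79 primes tested shows any such pattern (for each of these groups the chance of that is below 10^-4), which rules them out. Hence G = D_6 (6T3), of order 12.

D_6, the dihedral group of order 12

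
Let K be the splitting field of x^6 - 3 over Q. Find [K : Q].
The degree of the splitting field over Q equals the order of the Galois group, so first determine the group. The polynomial f is an irreducible sextic over Q, so G = Gal(f/Q) is one of the 16 transitive subgroups 6T1, ..., 6T16 of S_6. The discriminant of f is 11337408, which is not a perfect square, so G is not contained in A_6. The transitive groups of degree 6 not contained in A_6 are: C_6 (6T1, order 6), S_3 (6T2, order 6), D_6 (6T3, order 12), C_3 x S_3 (6T5, order 18), A_4 x C_2 (6T6, order 24), S_4 (6T8, order 24), S_3 x S_3 (6T9, order 36), S_4 x C_2 (6T11, order 48), (S_3 x S_3) : C_2 (6T13, order 72), PGL(2,5) (6T14, order 120), S_6 (6T16, order 720). By Dedekind's theorem, for a prime p not dividing disc(f) the degrees of the irreducible factors of f mod p form the cycle type of an element of G. Factoring f modulo the 79 such primes p <= 419 (skipping 2, 3, which divide the discriminant), each new pattern first appears at: mod 5: f = (x^2 + 3)(x^2 + 2x + 3)(x^2 + 3x + 3), pattern 2+2+2; mod 7: f = (x^6 + 4), pattern 6; mod 11: f = (x + 3)(x + 8)(x^2 + 3x + 9)(x^2 + 8x + 9), pattern 2+2+1+1; mod 13: f = (x^3 + 4)(x^3 + 9), pattern 3+3; mod 61: f = (x + 2)(x + 26)(x + 28)(x + 33)(x + 35)(x + 59), pattern 1+1+1+1+1+1. No other pattern occurs in this range, so the set of observed cycle types is {2+2+2, 6, 2+2+1+1, 3+3, 1+1+1+1+1+1}. The candidates containing elements of all these cycle types are D_6 (6T3) of order 12, A_4 x C_2 (6T6) of order 24, S_3 x S_3 (6T9) of order 36, S_4 x C_2 (6T11) of order 48, (S_3 x S_3) : C_2 (6T13) of order 72, PGL(2,5) (6T14) of order 120, S_6 (6T16) of order 720; the others are excluded. The observed types are precisely the cycle types that occur in D_6 (6T3). Each of the other remaining candidates has further cycle types, and by the Chebotarev density theorem the matching factorization patterns would occur for a proportion of primes equal to their share of the group: A_4 x C_2 (6T6) additionally contains elements of type 2+1+1+1+1 (3 of its 24 elements, about 12% of primes); S_3 x S_3 (6T9) additionally contains elements of type 3+1+1+1 (4 of its 36 elements, about 11% of primes); S_4 x C_2 (6T11) additionally contains elements of type 4+2, 4+1+1, 2+1+1+1+1 (15 of its 48 elements, about 31% of primes); (S_3 x S_3) : C_2 (6T13) additionally contains elements of type 4+2, 3+2+1, 3+1+1+1, 2+1+1+1+1 (40 of its 72 elements, about 56% of primes); PGL(2,5) (6T14) additionally contains elements of type 5+1, 4+1+1 (54 of its 120 elements, about 45% of primes); S_6 (6T16) additionally contains elements of type 5+1, 4+2, 4+1+1, 3+2+1, 3+1+1+1, 2+1+1+1+1 (499 of its 720 elements, about 69% of primes). None of the 79 primes tested shows any such pattern (for each of these groups the chance of that is below 10^-4), which rules them out. Hence G = D_6 (6T3), of order 12. The Galois group D_6 (6T3) has order 12, so the splitting field has degree 12 over Q.

12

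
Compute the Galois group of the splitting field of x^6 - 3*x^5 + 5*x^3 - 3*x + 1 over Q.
The polynomial f is an irreducible sextic over Q, so G = Gal(f/Q) is one of the 16 transitive subgroups 6T1, ..., 6T16 of S_6. The discriminant of f is -34992, which is not a perfect square, so G is not contained in A_6. The transitive groups of degree 6 not contained in A_6 are: C_6 (6T1, order 6), S_3 (6T2, order 6), D_6 (6T3, order 12), C_3 x S_3 (6T5, order 18), A_4 x C_2 (6T6, order 24), S_4 (6T8, order 24), S_3 x S_3 (6T9, order 36), S_4 x C_2 (6T11, order 48), (S_3 x S_3) : C_2 (6T13, order 72), PGL(2,5) (6T14, order 120), S_6 (6T16, order 720). By Dedekind's theorem, for a prime p not dividing disc(f) the degrees of the irreducible factors of f mod p form the cycle type of an element of G. Factoring f modulo the 23 such primes p <= 97 (skipping 2, 3, which divide the discriminant), each new pattern first appears at: mod 5: f = (x^2 + x + 1)(x^2 + 2x + 3)(x^2 + 4x + 2), pattern 2+2+2; mod 7: f = (x^3 + x^2 + 3x + 1)(x^3 + 3x^2 + x + 1), pattern 3+3; mod 31: f = (x + 3)(x + 7)(x + 9)(x + 21)(x + 23)(x + 27), pattern 1+1+1+1+1+1. No other pattern occurs in this range, so the set of observed cycle types is {2+2+2, 3+3, 1+1+1+1+1+1}. The candidates containing elements of all these cycle types are C_6 (6T1) of order 6, S_3 (6T2) of order 6, D_6 (6T3) of order 12, C_3 x S_3 (6T5) of order 18, A_4 x C_2 (6T6) of order 24, S_4 (6T8) of order 24, S_3 x S_3 (6T9) of order 36, S_4 x C_2 (6T11) of order 48, (S_3 x S_3) : C_2 (6T13) of order 72, PGL(2,5) (6T14) of order 120, S_6 (6T16) of order 720; the others are excluded. The observed types are precisely the cycle types that occur in S_3 (6T2). Each of the other remaining candidates has further cycle types, and by the Chebotarev density theorem the matching factorization patterns would occur for a proportion of primes equal to their share of the group: C_6 (6T1) additionally contains elements of type 6 (2 of its 6 elements, about 33% of primes); D_6 (6T3) additionally contains elements of type 6, 2+2+1+1 (5 of its 12 elements, about 42% of primes); C_3 x S_3 (6T5) additionally contains elements of type 6, 3+1+1+1 (10 of its 18 elements, about 56% of primes); A_4 x C_2 (6T6) additionally contains elements of type 6, 2+2+1+1, 2+1+1+1+1 (14 of its 24 elements, about 58% of primes); S_4 (6T8) additionally contains elements of type 4+1+1, 2+2+1+1 (9 of its 24 elements, about 38% of primes); S_3 x S_3 (6T9) additionally contains elements of type 6, 3+1+1+1, 2+2+1+1 (25 of its 36 elements, about 69% of primes); S_4 x C_2 (6T11) additionally contains elements of type 6, 4+2, 4+1+1, 2+2+1+1, 2+1+1+1+1 (32 of its 48 elements, about 67% of primes); (S_3 x S_3) : C_2 (6T13) additionally contains elements of type 6, 4+2, 3+2+1, 3+1+1+1, 2+2+1+1, 2+1+1+1+1 (61 of its 72 elements, about 85% of primes); PGL(2,5) (6T14) additionally contains elements of type 6, 5+1, 4+1+1, 2+2+1+1 (89 of its 120 elements, about 74% of primes); S_6 (6T16) additionally contains elements of type 6, 5+1, 4+2, 4+1+1, 3+2+1, 3+1+1+1, 2+2+1+1, 2+1+1+1+1 (664 of its 720 elements, about 92% of primes). None of the 23 primes tested shows any such pattern (for each of these groups the chance of that is below 10^-4), which rules them out. Hence G = S_3 (6T2), of order 6.

S_3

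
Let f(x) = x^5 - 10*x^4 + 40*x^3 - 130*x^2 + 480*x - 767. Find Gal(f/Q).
F_20

The polynomial f is an irreducible quintic over Q, so G = Gal(f/Q) is a transitive subgroup of S_5: one of C_5 (5T1, order 5), D_5 (5T2, order 10), F_20 (5T3, order 20), A_5 (5T4, order 60) or S_5 (5T5, order 120). The discriminant of f is 14867345703125, which is not a perfect square, so G is not contained in A_5. The transitive groups of degree 5 not contained in A_5 are: F_20 (5T3, order 20), S_5 (5T5, order 120). By Dedekind's theorem, for a prime p not dividing disc(f) the degrees of the irreducible factors of f mod p form the cycle type of an element of G. Factoring f modulo the 18 such primes p <= 71 (skipping 5, 31, which divide the discriminant), each new pattern first appears at: mod 2: f = (x + 1)(x^4 + x^3 + x^2 + x + 1), pattern 4+1; mod 11: f = (x^5 + x^4 + 7x^3 + 2x^2 + 7x + 3), pattern 5; mod 19: f = (x + 3)(x^2 + 10x + 4)(x^2 + 15x + 1), pattern 2+2+1. No other pattern occurs in this range, so the set of observed cycle types is {4+1, 5, 2+2+1}. The candidates containing elements of all these cycle types are F_20 (5T3) of order 20, S_5 (5T5) of order 120; the others are excluded. The observed types are precisely the cycle types that occur in F_20 (5T3) (apart from the identity). Each of the other remaining candidates has further cycle types, and by the Chebotarev density theorem the matching factorization patterns would occur for a proportion of primes equal to their share of the group: S_5 (5T5) additionally contains elements of type 3+2, 3+1+1, 2+1+1+1 (50 of its 120 elements, about 42% of primes). None of the 18 primes tested shows any such pattern (for each of these groups the chance of that is below 10^-4), which rules them out. Hence G = F_20 (5T3), of order 20.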